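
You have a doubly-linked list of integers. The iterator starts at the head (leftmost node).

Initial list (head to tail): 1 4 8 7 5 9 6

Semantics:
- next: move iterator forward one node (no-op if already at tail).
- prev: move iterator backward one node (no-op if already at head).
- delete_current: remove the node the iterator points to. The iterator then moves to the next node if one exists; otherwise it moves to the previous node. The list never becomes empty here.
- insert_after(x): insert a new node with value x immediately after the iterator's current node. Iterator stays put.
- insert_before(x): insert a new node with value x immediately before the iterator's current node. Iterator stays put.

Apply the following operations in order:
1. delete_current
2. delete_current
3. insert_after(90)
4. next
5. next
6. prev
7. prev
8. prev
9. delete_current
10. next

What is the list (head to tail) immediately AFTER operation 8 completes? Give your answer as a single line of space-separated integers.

After 1 (delete_current): list=[4, 8, 7, 5, 9, 6] cursor@4
After 2 (delete_current): list=[8, 7, 5, 9, 6] cursor@8
After 3 (insert_after(90)): list=[8, 90, 7, 5, 9, 6] cursor@8
After 4 (next): list=[8, 90, 7, 5, 9, 6] cursor@90
After 5 (next): list=[8, 90, 7, 5, 9, 6] cursor@7
After 6 (prev): list=[8, 90, 7, 5, 9, 6] cursor@90
After 7 (prev): list=[8, 90, 7, 5, 9, 6] cursor@8
After 8 (prev): list=[8, 90, 7, 5, 9, 6] cursor@8

Answer: 8 90 7 5 9 6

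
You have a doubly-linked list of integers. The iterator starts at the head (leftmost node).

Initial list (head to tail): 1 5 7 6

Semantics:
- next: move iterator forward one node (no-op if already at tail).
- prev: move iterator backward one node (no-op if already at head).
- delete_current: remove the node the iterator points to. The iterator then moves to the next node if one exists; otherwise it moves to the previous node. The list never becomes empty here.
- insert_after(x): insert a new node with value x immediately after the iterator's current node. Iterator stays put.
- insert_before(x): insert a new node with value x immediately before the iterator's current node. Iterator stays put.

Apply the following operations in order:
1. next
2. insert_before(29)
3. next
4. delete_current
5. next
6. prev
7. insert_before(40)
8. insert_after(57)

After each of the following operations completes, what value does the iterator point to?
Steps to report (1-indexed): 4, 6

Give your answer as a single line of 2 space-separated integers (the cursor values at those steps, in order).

After 1 (next): list=[1, 5, 7, 6] cursor@5
After 2 (insert_before(29)): list=[1, 29, 5, 7, 6] cursor@5
After 3 (next): list=[1, 29, 5, 7, 6] cursor@7
After 4 (delete_current): list=[1, 29, 5, 6] cursor@6
After 5 (next): list=[1, 29, 5, 6] cursor@6
After 6 (prev): list=[1, 29, 5, 6] cursor@5
After 7 (insert_before(40)): list=[1, 29, 40, 5, 6] cursor@5
After 8 (insert_after(57)): list=[1, 29, 40, 5, 57, 6] cursor@5

Answer: 6 5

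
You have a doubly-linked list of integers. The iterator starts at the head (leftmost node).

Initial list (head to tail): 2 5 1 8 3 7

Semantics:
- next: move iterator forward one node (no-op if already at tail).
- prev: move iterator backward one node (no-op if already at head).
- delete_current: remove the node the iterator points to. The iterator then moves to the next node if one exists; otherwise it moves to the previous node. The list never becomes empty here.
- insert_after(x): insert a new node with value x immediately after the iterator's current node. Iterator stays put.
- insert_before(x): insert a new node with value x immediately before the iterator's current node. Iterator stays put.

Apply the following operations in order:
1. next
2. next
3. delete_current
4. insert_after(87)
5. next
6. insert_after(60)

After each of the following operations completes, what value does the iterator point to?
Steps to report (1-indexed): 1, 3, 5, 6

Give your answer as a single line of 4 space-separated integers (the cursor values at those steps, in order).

Answer: 5 8 87 87

Derivation:
After 1 (next): list=[2, 5, 1, 8, 3, 7] cursor@5
After 2 (next): list=[2, 5, 1, 8, 3, 7] cursor@1
After 3 (delete_current): list=[2, 5, 8, 3, 7] cursor@8
After 4 (insert_after(87)): list=[2, 5, 8, 87, 3, 7] cursor@8
After 5 (next): list=[2, 5, 8, 87, 3, 7] cursor@87
After 6 (insert_after(60)): list=[2, 5, 8, 87, 60, 3, 7] cursor@87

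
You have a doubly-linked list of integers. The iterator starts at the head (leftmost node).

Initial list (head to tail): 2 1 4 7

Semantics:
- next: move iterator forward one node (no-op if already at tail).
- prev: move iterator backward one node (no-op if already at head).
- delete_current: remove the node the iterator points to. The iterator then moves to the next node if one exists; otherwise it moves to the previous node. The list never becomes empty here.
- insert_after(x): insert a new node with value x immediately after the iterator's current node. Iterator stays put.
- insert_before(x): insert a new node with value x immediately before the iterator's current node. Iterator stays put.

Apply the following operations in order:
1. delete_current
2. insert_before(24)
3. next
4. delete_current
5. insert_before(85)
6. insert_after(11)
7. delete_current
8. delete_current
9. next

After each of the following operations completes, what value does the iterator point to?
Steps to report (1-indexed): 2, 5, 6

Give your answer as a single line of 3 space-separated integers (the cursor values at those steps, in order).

Answer: 1 7 7

Derivation:
After 1 (delete_current): list=[1, 4, 7] cursor@1
After 2 (insert_before(24)): list=[24, 1, 4, 7] cursor@1
After 3 (next): list=[24, 1, 4, 7] cursor@4
After 4 (delete_current): list=[24, 1, 7] cursor@7
After 5 (insert_before(85)): list=[24, 1, 85, 7] cursor@7
After 6 (insert_after(11)): list=[24, 1, 85, 7, 11] cursor@7
After 7 (delete_current): list=[24, 1, 85, 11] cursor@11
After 8 (delete_current): list=[24, 1, 85] cursor@85
After 9 (next): list=[24, 1, 85] cursor@85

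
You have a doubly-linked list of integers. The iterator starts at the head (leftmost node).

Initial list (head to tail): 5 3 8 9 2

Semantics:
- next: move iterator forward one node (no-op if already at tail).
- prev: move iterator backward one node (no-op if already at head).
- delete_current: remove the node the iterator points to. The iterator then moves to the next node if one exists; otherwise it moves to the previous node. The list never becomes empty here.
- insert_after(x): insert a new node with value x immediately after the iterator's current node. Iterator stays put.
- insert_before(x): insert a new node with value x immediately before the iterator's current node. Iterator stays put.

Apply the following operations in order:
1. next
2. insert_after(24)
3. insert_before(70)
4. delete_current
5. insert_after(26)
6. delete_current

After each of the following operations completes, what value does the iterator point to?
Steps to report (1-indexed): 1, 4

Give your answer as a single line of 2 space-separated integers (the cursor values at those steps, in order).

After 1 (next): list=[5, 3, 8, 9, 2] cursor@3
After 2 (insert_after(24)): list=[5, 3, 24, 8, 9, 2] cursor@3
After 3 (insert_before(70)): list=[5, 70, 3, 24, 8, 9, 2] cursor@3
After 4 (delete_current): list=[5, 70, 24, 8, 9, 2] cursor@24
After 5 (insert_after(26)): list=[5, 70, 24, 26, 8, 9, 2] cursor@24
After 6 (delete_current): list=[5, 70, 26, 8, 9, 2] cursor@26

Answer: 3 24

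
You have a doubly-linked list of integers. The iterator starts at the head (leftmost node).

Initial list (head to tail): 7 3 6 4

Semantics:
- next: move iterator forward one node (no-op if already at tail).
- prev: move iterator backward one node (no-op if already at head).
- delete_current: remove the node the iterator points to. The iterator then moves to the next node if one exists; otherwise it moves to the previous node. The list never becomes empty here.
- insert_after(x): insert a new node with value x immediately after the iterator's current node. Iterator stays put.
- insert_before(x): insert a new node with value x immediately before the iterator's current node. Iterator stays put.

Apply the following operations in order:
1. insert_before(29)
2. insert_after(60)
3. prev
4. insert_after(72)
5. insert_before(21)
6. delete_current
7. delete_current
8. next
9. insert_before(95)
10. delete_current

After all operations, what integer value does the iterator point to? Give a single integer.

Answer: 3

Derivation:
After 1 (insert_before(29)): list=[29, 7, 3, 6, 4] cursor@7
After 2 (insert_after(60)): list=[29, 7, 60, 3, 6, 4] cursor@7
After 3 (prev): list=[29, 7, 60, 3, 6, 4] cursor@29
After 4 (insert_after(72)): list=[29, 72, 7, 60, 3, 6, 4] cursor@29
After 5 (insert_before(21)): list=[21, 29, 72, 7, 60, 3, 6, 4] cursor@29
After 6 (delete_current): list=[21, 72, 7, 60, 3, 6, 4] cursor@72
After 7 (delete_current): list=[21, 7, 60, 3, 6, 4] cursor@7
After 8 (next): list=[21, 7, 60, 3, 6, 4] cursor@60
After 9 (insert_before(95)): list=[21, 7, 95, 60, 3, 6, 4] cursor@60
After 10 (delete_current): list=[21, 7, 95, 3, 6, 4] cursor@3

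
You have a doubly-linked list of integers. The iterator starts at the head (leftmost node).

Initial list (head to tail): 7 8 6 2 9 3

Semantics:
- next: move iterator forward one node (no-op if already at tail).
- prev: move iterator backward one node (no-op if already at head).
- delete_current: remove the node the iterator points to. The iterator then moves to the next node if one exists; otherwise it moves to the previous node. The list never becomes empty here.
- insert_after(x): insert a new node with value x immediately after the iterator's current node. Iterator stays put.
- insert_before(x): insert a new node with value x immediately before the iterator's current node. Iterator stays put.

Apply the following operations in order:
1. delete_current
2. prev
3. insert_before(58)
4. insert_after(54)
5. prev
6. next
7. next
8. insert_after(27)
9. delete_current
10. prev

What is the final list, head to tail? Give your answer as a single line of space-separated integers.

After 1 (delete_current): list=[8, 6, 2, 9, 3] cursor@8
After 2 (prev): list=[8, 6, 2, 9, 3] cursor@8
After 3 (insert_before(58)): list=[58, 8, 6, 2, 9, 3] cursor@8
After 4 (insert_after(54)): list=[58, 8, 54, 6, 2, 9, 3] cursor@8
After 5 (prev): list=[58, 8, 54, 6, 2, 9, 3] cursor@58
After 6 (next): list=[58, 8, 54, 6, 2, 9, 3] cursor@8
After 7 (next): list=[58, 8, 54, 6, 2, 9, 3] cursor@54
After 8 (insert_after(27)): list=[58, 8, 54, 27, 6, 2, 9, 3] cursor@54
After 9 (delete_current): list=[58, 8, 27, 6, 2, 9, 3] cursor@27
After 10 (prev): list=[58, 8, 27, 6, 2, 9, 3] cursor@8

Answer: 58 8 27 6 2 9 3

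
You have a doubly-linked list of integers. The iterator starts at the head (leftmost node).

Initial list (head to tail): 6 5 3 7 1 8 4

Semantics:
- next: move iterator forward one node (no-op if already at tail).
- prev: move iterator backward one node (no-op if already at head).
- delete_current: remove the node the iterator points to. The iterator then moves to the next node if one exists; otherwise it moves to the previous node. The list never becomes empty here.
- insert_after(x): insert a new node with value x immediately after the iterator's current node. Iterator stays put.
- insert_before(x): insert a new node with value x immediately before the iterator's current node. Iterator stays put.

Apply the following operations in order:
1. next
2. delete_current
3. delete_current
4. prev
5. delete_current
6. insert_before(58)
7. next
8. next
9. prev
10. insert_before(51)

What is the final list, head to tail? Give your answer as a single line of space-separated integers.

After 1 (next): list=[6, 5, 3, 7, 1, 8, 4] cursor@5
After 2 (delete_current): list=[6, 3, 7, 1, 8, 4] cursor@3
After 3 (delete_current): list=[6, 7, 1, 8, 4] cursor@7
After 4 (prev): list=[6, 7, 1, 8, 4] cursor@6
After 5 (delete_current): list=[7, 1, 8, 4] cursor@7
After 6 (insert_before(58)): list=[58, 7, 1, 8, 4] cursor@7
After 7 (next): list=[58, 7, 1, 8, 4] cursor@1
After 8 (next): list=[58, 7, 1, 8, 4] cursor@8
After 9 (prev): list=[58, 7, 1, 8, 4] cursor@1
After 10 (insert_before(51)): list=[58, 7, 51, 1, 8, 4] cursor@1

Answer: 58 7 51 1 8 4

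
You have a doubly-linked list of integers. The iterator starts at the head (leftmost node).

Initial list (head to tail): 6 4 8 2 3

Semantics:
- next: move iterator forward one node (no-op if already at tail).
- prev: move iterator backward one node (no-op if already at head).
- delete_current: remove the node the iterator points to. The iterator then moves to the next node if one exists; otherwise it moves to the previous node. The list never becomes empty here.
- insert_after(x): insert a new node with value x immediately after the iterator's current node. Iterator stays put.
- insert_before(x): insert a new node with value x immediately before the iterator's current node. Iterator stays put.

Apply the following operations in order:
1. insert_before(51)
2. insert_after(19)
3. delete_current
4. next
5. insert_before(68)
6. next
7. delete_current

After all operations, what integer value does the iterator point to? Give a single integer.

Answer: 2

Derivation:
After 1 (insert_before(51)): list=[51, 6, 4, 8, 2, 3] cursor@6
After 2 (insert_after(19)): list=[51, 6, 19, 4, 8, 2, 3] cursor@6
After 3 (delete_current): list=[51, 19, 4, 8, 2, 3] cursor@19
After 4 (next): list=[51, 19, 4, 8, 2, 3] cursor@4
After 5 (insert_before(68)): list=[51, 19, 68, 4, 8, 2, 3] cursor@4
After 6 (next): list=[51, 19, 68, 4, 8, 2, 3] cursor@8
After 7 (delete_current): list=[51, 19, 68, 4, 2, 3] cursor@2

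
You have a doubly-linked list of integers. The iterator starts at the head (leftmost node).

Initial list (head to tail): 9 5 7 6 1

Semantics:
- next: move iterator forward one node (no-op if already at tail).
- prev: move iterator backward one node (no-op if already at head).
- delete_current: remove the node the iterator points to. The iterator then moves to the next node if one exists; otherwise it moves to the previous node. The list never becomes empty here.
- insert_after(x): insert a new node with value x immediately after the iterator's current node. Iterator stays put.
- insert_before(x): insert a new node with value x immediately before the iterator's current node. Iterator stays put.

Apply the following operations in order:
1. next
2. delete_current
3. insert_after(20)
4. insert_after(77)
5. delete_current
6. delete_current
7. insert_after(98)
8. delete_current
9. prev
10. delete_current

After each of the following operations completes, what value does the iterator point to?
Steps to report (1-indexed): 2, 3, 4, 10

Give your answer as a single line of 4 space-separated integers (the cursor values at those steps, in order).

Answer: 7 7 7 98

Derivation:
After 1 (next): list=[9, 5, 7, 6, 1] cursor@5
After 2 (delete_current): list=[9, 7, 6, 1] cursor@7
After 3 (insert_after(20)): list=[9, 7, 20, 6, 1] cursor@7
After 4 (insert_after(77)): list=[9, 7, 77, 20, 6, 1] cursor@7
After 5 (delete_current): list=[9, 77, 20, 6, 1] cursor@77
After 6 (delete_current): list=[9, 20, 6, 1] cursor@20
After 7 (insert_after(98)): list=[9, 20, 98, 6, 1] cursor@20
After 8 (delete_current): list=[9, 98, 6, 1] cursor@98
After 9 (prev): list=[9, 98, 6, 1] cursor@9
After 10 (delete_current): list=[98, 6, 1] cursor@98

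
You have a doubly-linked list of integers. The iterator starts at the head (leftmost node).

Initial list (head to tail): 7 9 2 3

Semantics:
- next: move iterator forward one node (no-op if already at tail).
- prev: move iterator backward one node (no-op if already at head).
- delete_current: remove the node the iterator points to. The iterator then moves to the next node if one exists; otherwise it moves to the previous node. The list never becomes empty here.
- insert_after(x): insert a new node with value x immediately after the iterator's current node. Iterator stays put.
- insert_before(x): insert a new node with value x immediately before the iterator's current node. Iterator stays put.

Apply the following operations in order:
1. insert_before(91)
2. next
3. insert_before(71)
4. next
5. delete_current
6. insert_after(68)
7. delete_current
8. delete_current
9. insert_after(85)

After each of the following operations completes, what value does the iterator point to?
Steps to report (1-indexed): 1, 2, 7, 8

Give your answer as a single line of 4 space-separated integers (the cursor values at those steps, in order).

Answer: 7 9 68 9

Derivation:
After 1 (insert_before(91)): list=[91, 7, 9, 2, 3] cursor@7
After 2 (next): list=[91, 7, 9, 2, 3] cursor@9
After 3 (insert_before(71)): list=[91, 7, 71, 9, 2, 3] cursor@9
After 4 (next): list=[91, 7, 71, 9, 2, 3] cursor@2
After 5 (delete_current): list=[91, 7, 71, 9, 3] cursor@3
After 6 (insert_after(68)): list=[91, 7, 71, 9, 3, 68] cursor@3
After 7 (delete_current): list=[91, 7, 71, 9, 68] cursor@68
After 8 (delete_current): list=[91, 7, 71, 9] cursor@9
After 9 (insert_after(85)): list=[91, 7, 71, 9, 85] cursor@9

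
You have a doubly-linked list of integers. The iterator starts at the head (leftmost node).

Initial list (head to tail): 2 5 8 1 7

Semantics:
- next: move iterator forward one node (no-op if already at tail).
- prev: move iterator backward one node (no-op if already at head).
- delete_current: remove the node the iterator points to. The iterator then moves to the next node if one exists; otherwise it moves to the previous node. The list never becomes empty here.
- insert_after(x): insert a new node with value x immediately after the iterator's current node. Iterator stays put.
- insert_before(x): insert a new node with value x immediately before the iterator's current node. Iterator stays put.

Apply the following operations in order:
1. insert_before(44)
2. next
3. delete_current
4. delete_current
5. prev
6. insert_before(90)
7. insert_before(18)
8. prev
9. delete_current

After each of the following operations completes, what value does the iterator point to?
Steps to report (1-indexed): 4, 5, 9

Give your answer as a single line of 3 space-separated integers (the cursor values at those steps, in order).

After 1 (insert_before(44)): list=[44, 2, 5, 8, 1, 7] cursor@2
After 2 (next): list=[44, 2, 5, 8, 1, 7] cursor@5
After 3 (delete_current): list=[44, 2, 8, 1, 7] cursor@8
After 4 (delete_current): list=[44, 2, 1, 7] cursor@1
After 5 (prev): list=[44, 2, 1, 7] cursor@2
After 6 (insert_before(90)): list=[44, 90, 2, 1, 7] cursor@2
After 7 (insert_before(18)): list=[44, 90, 18, 2, 1, 7] cursor@2
After 8 (prev): list=[44, 90, 18, 2, 1, 7] cursor@18
After 9 (delete_current): list=[44, 90, 2, 1, 7] cursor@2

Answer: 1 2 2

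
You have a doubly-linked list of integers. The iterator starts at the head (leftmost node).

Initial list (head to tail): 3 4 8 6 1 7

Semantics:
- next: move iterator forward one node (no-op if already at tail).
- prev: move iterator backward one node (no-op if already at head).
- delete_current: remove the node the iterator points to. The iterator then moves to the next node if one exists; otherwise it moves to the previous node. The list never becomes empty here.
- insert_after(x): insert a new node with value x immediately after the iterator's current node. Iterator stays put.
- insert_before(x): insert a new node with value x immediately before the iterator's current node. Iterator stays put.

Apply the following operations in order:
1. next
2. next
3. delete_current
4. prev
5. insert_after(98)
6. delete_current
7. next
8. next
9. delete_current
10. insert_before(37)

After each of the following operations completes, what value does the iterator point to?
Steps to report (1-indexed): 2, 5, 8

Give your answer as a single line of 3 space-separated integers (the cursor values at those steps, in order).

Answer: 8 4 1

Derivation:
After 1 (next): list=[3, 4, 8, 6, 1, 7] cursor@4
After 2 (next): list=[3, 4, 8, 6, 1, 7] cursor@8
After 3 (delete_current): list=[3, 4, 6, 1, 7] cursor@6
After 4 (prev): list=[3, 4, 6, 1, 7] cursor@4
After 5 (insert_after(98)): list=[3, 4, 98, 6, 1, 7] cursor@4
After 6 (delete_current): list=[3, 98, 6, 1, 7] cursor@98
After 7 (next): list=[3, 98, 6, 1, 7] cursor@6
After 8 (next): list=[3, 98, 6, 1, 7] cursor@1
After 9 (delete_current): list=[3, 98, 6, 7] cursor@7
After 10 (insert_before(37)): list=[3, 98, 6, 37, 7] cursor@7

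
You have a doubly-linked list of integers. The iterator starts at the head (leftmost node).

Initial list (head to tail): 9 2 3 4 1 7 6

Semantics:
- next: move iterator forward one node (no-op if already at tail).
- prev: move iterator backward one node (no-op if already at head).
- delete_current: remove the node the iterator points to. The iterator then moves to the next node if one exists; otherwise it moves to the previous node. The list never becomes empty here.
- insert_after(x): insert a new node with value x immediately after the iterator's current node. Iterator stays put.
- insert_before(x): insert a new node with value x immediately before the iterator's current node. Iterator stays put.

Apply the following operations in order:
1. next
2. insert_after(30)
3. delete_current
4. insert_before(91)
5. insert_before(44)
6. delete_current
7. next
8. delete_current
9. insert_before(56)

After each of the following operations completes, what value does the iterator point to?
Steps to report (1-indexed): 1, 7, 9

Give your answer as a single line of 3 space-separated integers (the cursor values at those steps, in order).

After 1 (next): list=[9, 2, 3, 4, 1, 7, 6] cursor@2
After 2 (insert_after(30)): list=[9, 2, 30, 3, 4, 1, 7, 6] cursor@2
After 3 (delete_current): list=[9, 30, 3, 4, 1, 7, 6] cursor@30
After 4 (insert_before(91)): list=[9, 91, 30, 3, 4, 1, 7, 6] cursor@30
After 5 (insert_before(44)): list=[9, 91, 44, 30, 3, 4, 1, 7, 6] cursor@30
After 6 (delete_current): list=[9, 91, 44, 3, 4, 1, 7, 6] cursor@3
After 7 (next): list=[9, 91, 44, 3, 4, 1, 7, 6] cursor@4
After 8 (delete_current): list=[9, 91, 44, 3, 1, 7, 6] cursor@1
After 9 (insert_before(56)): list=[9, 91, 44, 3, 56, 1, 7, 6] cursor@1

Answer: 2 4 1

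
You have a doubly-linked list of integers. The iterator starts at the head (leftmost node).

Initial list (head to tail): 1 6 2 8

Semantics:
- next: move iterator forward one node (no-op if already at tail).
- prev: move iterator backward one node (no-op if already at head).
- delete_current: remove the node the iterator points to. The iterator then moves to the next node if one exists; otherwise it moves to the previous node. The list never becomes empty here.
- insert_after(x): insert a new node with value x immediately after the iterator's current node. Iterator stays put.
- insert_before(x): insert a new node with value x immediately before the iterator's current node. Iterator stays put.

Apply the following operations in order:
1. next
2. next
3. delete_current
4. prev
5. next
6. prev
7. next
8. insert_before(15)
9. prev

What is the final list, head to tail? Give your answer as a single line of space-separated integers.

Answer: 1 6 15 8

Derivation:
After 1 (next): list=[1, 6, 2, 8] cursor@6
After 2 (next): list=[1, 6, 2, 8] cursor@2
After 3 (delete_current): list=[1, 6, 8] cursor@8
After 4 (prev): list=[1, 6, 8] cursor@6
After 5 (next): list=[1, 6, 8] cursor@8
After 6 (prev): list=[1, 6, 8] cursor@6
After 7 (next): list=[1, 6, 8] cursor@8
After 8 (insert_before(15)): list=[1, 6, 15, 8] cursor@8
After 9 (prev): list=[1, 6, 15, 8] cursor@15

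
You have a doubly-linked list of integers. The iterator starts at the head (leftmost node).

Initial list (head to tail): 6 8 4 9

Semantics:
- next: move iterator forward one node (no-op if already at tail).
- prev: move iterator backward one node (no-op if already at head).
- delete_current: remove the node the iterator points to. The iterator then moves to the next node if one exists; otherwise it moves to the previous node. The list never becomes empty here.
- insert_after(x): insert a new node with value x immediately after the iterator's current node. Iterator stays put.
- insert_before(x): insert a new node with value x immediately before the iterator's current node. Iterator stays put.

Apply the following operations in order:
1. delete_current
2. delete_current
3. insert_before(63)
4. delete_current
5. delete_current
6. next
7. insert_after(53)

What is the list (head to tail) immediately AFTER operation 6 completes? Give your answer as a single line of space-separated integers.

After 1 (delete_current): list=[8, 4, 9] cursor@8
After 2 (delete_current): list=[4, 9] cursor@4
After 3 (insert_before(63)): list=[63, 4, 9] cursor@4
After 4 (delete_current): list=[63, 9] cursor@9
After 5 (delete_current): list=[63] cursor@63
After 6 (next): list=[63] cursor@63

Answer: 63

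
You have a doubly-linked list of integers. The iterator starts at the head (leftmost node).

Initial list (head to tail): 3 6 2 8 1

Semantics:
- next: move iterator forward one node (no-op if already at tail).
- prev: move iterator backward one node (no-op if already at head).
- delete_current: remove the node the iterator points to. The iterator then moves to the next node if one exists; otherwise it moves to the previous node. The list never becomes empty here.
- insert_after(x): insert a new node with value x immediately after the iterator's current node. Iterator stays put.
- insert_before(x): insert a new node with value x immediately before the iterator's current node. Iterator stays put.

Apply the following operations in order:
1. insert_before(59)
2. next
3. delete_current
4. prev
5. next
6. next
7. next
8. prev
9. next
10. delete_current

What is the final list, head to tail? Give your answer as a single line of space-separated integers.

After 1 (insert_before(59)): list=[59, 3, 6, 2, 8, 1] cursor@3
After 2 (next): list=[59, 3, 6, 2, 8, 1] cursor@6
After 3 (delete_current): list=[59, 3, 2, 8, 1] cursor@2
After 4 (prev): list=[59, 3, 2, 8, 1] cursor@3
After 5 (next): list=[59, 3, 2, 8, 1] cursor@2
After 6 (next): list=[59, 3, 2, 8, 1] cursor@8
After 7 (next): list=[59, 3, 2, 8, 1] cursor@1
After 8 (prev): list=[59, 3, 2, 8, 1] cursor@8
After 9 (next): list=[59, 3, 2, 8, 1] cursor@1
After 10 (delete_current): list=[59, 3, 2, 8] cursor@8

Answer: 59 3 2 8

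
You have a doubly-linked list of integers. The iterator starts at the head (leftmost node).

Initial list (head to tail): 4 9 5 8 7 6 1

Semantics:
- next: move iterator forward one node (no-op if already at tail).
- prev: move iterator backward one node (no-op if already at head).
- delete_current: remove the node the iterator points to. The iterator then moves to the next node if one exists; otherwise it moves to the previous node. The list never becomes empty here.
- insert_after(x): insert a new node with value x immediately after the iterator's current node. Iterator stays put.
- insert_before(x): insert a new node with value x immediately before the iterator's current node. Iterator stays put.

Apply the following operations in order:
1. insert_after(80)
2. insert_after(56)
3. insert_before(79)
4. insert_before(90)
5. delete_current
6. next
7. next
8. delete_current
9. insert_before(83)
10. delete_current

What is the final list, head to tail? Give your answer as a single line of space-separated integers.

Answer: 79 90 56 80 83 8 7 6 1

Derivation:
After 1 (insert_after(80)): list=[4, 80, 9, 5, 8, 7, 6, 1] cursor@4
After 2 (insert_after(56)): list=[4, 56, 80, 9, 5, 8, 7, 6, 1] cursor@4
After 3 (insert_before(79)): list=[79, 4, 56, 80, 9, 5, 8, 7, 6, 1] cursor@4
After 4 (insert_before(90)): list=[79, 90, 4, 56, 80, 9, 5, 8, 7, 6, 1] cursor@4
After 5 (delete_current): list=[79, 90, 56, 80, 9, 5, 8, 7, 6, 1] cursor@56
After 6 (next): list=[79, 90, 56, 80, 9, 5, 8, 7, 6, 1] cursor@80
After 7 (next): list=[79, 90, 56, 80, 9, 5, 8, 7, 6, 1] cursor@9
After 8 (delete_current): list=[79, 90, 56, 80, 5, 8, 7, 6, 1] cursor@5
After 9 (insert_before(83)): list=[79, 90, 56, 80, 83, 5, 8, 7, 6, 1] cursor@5
After 10 (delete_current): list=[79, 90, 56, 80, 83, 8, 7, 6, 1] cursor@8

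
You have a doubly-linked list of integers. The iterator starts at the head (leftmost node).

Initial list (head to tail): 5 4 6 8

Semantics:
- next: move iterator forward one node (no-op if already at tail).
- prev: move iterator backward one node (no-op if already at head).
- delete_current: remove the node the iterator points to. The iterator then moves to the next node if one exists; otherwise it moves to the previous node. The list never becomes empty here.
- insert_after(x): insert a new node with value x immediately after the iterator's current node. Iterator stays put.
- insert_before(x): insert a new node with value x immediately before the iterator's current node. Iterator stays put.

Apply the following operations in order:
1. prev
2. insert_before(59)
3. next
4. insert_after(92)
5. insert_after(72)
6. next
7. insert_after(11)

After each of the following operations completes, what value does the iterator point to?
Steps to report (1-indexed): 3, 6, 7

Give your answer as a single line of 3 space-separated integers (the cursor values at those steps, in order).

After 1 (prev): list=[5, 4, 6, 8] cursor@5
After 2 (insert_before(59)): list=[59, 5, 4, 6, 8] cursor@5
After 3 (next): list=[59, 5, 4, 6, 8] cursor@4
After 4 (insert_after(92)): list=[59, 5, 4, 92, 6, 8] cursor@4
After 5 (insert_after(72)): list=[59, 5, 4, 72, 92, 6, 8] cursor@4
After 6 (next): list=[59, 5, 4, 72, 92, 6, 8] cursor@72
After 7 (insert_after(11)): list=[59, 5, 4, 72, 11, 92, 6, 8] cursor@72

Answer: 4 72 72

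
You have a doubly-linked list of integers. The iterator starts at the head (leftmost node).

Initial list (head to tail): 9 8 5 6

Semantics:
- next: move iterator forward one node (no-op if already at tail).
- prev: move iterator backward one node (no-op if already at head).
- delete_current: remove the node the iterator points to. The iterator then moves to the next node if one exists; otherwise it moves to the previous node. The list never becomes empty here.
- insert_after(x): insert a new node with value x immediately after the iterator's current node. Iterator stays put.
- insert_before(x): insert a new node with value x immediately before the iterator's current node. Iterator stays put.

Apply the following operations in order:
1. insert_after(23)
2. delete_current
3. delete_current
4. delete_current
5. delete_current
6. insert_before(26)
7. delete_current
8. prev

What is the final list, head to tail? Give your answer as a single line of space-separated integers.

Answer: 26

Derivation:
After 1 (insert_after(23)): list=[9, 23, 8, 5, 6] cursor@9
After 2 (delete_current): list=[23, 8, 5, 6] cursor@23
After 3 (delete_current): list=[8, 5, 6] cursor@8
After 4 (delete_current): list=[5, 6] cursor@5
After 5 (delete_current): list=[6] cursor@6
After 6 (insert_before(26)): list=[26, 6] cursor@6
After 7 (delete_current): list=[26] cursor@26
After 8 (prev): list=[26] cursor@26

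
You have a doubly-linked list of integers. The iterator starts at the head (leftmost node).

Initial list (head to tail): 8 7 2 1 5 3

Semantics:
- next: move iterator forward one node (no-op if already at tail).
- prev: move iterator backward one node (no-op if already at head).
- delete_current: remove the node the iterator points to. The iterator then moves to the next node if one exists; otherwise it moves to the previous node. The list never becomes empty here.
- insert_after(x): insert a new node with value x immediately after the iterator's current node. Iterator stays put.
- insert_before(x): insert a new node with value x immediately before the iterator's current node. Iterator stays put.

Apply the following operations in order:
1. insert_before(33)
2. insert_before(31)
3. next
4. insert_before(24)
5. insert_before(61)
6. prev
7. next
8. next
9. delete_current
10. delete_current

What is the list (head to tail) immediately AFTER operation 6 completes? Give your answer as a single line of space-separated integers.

After 1 (insert_before(33)): list=[33, 8, 7, 2, 1, 5, 3] cursor@8
After 2 (insert_before(31)): list=[33, 31, 8, 7, 2, 1, 5, 3] cursor@8
After 3 (next): list=[33, 31, 8, 7, 2, 1, 5, 3] cursor@7
After 4 (insert_before(24)): list=[33, 31, 8, 24, 7, 2, 1, 5, 3] cursor@7
After 5 (insert_before(61)): list=[33, 31, 8, 24, 61, 7, 2, 1, 5, 3] cursor@7
After 6 (prev): list=[33, 31, 8, 24, 61, 7, 2, 1, 5, 3] cursor@61

Answer: 33 31 8 24 61 7 2 1 5 3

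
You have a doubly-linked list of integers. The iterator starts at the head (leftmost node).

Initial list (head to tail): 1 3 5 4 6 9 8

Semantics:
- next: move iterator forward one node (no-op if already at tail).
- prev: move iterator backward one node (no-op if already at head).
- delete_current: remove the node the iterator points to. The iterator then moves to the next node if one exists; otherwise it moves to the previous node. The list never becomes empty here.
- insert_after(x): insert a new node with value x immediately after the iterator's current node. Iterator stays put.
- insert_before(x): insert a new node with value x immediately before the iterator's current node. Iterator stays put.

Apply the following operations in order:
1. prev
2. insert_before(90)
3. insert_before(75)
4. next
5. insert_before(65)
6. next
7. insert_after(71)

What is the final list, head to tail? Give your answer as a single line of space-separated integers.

After 1 (prev): list=[1, 3, 5, 4, 6, 9, 8] cursor@1
After 2 (insert_before(90)): list=[90, 1, 3, 5, 4, 6, 9, 8] cursor@1
After 3 (insert_before(75)): list=[90, 75, 1, 3, 5, 4, 6, 9, 8] cursor@1
After 4 (next): list=[90, 75, 1, 3, 5, 4, 6, 9, 8] cursor@3
After 5 (insert_before(65)): list=[90, 75, 1, 65, 3, 5, 4, 6, 9, 8] cursor@3
After 6 (next): list=[90, 75, 1, 65, 3, 5, 4, 6, 9, 8] cursor@5
After 7 (insert_after(71)): list=[90, 75, 1, 65, 3, 5, 71, 4, 6, 9, 8] cursor@5

Answer: 90 75 1 65 3 5 71 4 6 9 8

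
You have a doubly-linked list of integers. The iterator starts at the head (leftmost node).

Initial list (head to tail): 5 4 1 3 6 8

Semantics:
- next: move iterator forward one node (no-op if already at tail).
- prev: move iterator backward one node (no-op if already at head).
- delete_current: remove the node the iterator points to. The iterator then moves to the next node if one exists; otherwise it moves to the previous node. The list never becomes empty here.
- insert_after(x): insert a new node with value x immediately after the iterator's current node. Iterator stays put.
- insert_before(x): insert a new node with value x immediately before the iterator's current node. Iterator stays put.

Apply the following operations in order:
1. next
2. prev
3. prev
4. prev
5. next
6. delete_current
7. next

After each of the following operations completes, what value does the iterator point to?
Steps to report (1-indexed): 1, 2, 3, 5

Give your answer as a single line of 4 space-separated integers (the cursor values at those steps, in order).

After 1 (next): list=[5, 4, 1, 3, 6, 8] cursor@4
After 2 (prev): list=[5, 4, 1, 3, 6, 8] cursor@5
After 3 (prev): list=[5, 4, 1, 3, 6, 8] cursor@5
After 4 (prev): list=[5, 4, 1, 3, 6, 8] cursor@5
After 5 (next): list=[5, 4, 1, 3, 6, 8] cursor@4
After 6 (delete_current): list=[5, 1, 3, 6, 8] cursor@1
After 7 (next): list=[5, 1, 3, 6, 8] cursor@3

Answer: 4 5 5 4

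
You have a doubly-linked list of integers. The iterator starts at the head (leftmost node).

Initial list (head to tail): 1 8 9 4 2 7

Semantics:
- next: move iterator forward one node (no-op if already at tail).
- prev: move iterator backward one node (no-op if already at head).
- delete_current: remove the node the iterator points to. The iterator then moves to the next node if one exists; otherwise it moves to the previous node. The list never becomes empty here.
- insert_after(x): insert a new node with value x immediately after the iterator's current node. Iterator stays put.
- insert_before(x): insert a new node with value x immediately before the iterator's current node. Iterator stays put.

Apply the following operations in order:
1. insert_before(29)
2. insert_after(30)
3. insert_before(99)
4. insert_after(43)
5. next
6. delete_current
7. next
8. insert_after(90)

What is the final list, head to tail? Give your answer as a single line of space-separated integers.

Answer: 29 99 1 30 8 90 9 4 2 7

Derivation:
After 1 (insert_before(29)): list=[29, 1, 8, 9, 4, 2, 7] cursor@1
After 2 (insert_after(30)): list=[29, 1, 30, 8, 9, 4, 2, 7] cursor@1
After 3 (insert_before(99)): list=[29, 99, 1, 30, 8, 9, 4, 2, 7] cursor@1
After 4 (insert_after(43)): list=[29, 99, 1, 43, 30, 8, 9, 4, 2, 7] cursor@1
After 5 (next): list=[29, 99, 1, 43, 30, 8, 9, 4, 2, 7] cursor@43
After 6 (delete_current): list=[29, 99, 1, 30, 8, 9, 4, 2, 7] cursor@30
After 7 (next): list=[29, 99, 1, 30, 8, 9, 4, 2, 7] cursor@8
After 8 (insert_after(90)): list=[29, 99, 1, 30, 8, 90, 9, 4, 2, 7] cursor@8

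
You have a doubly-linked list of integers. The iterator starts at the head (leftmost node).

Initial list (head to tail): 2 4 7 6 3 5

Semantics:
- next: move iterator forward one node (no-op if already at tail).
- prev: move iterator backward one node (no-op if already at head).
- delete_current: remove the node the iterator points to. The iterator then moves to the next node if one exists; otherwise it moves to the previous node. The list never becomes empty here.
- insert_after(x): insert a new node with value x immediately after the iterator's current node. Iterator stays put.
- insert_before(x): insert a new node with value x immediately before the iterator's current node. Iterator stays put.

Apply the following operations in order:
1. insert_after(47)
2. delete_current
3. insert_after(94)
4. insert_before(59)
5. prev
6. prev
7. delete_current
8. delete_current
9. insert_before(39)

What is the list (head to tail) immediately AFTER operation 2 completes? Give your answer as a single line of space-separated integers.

After 1 (insert_after(47)): list=[2, 47, 4, 7, 6, 3, 5] cursor@2
After 2 (delete_current): list=[47, 4, 7, 6, 3, 5] cursor@47

Answer: 47 4 7 6 3 5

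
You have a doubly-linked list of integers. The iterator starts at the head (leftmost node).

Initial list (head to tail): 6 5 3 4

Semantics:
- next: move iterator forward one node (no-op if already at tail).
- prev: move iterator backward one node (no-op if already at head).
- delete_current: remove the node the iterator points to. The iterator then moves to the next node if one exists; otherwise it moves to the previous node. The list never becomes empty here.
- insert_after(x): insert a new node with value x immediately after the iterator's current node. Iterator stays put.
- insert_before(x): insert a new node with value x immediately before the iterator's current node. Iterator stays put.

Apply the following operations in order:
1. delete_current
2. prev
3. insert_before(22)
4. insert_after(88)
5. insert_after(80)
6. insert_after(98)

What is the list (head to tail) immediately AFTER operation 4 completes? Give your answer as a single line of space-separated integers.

After 1 (delete_current): list=[5, 3, 4] cursor@5
After 2 (prev): list=[5, 3, 4] cursor@5
After 3 (insert_before(22)): list=[22, 5, 3, 4] cursor@5
After 4 (insert_after(88)): list=[22, 5, 88, 3, 4] cursor@5

Answer: 22 5 88 3 4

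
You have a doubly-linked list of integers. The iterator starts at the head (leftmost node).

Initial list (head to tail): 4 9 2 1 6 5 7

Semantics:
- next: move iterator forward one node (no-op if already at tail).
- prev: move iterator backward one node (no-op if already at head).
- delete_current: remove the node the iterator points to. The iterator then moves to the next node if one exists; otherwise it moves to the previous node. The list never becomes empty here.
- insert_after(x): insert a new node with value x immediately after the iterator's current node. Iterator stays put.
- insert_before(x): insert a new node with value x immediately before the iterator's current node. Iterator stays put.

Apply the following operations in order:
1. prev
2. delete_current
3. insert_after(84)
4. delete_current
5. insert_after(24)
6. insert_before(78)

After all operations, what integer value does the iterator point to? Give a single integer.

After 1 (prev): list=[4, 9, 2, 1, 6, 5, 7] cursor@4
After 2 (delete_current): list=[9, 2, 1, 6, 5, 7] cursor@9
After 3 (insert_after(84)): list=[9, 84, 2, 1, 6, 5, 7] cursor@9
After 4 (delete_current): list=[84, 2, 1, 6, 5, 7] cursor@84
After 5 (insert_after(24)): list=[84, 24, 2, 1, 6, 5, 7] cursor@84
After 6 (insert_before(78)): list=[78, 84, 24, 2, 1, 6, 5, 7] cursor@84

Answer: 84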